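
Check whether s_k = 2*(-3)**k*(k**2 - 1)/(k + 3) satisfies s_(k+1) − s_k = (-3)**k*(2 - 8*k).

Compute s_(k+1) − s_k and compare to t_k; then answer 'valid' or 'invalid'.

Invalid: residual 16*(-3)**k*(k**2 + 3*k - 1)/(k**2 + 7*k + 12) ≠ 0.

s_(k+1) = 6*(-3)**k*k*(-k - 2)/(k + 4)
s_(k+1) − s_k = (-3)**k*(-8*k**3 - 38*k**2 - 34*k + 8)/(k**2 + 7*k + 12)
(s_(k+1) − s_k) − t_k = 16*(-3)**k*(k**2 + 3*k - 1)/(k**2 + 7*k + 12)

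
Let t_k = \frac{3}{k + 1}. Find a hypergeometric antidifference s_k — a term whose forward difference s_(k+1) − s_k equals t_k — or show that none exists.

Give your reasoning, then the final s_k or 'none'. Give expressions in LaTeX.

Compute t_(k+1)/t_k: get (k + 1)/(k + 2).
Gosper form: A/B · C(k+1)/C(k) with A=k + 1, B=k + 2, C=1.
f must satisfy (k + 1)·f(k+1) − (k + 1)·f(k) = 1.
deg f ≤ 0 (via 1,1,0).
Generic f = c0 gives residual -1; -1 = 0 cannot hold, so t_k is not Gosper-summable.

none (Gosper's algorithm certifies no s_k)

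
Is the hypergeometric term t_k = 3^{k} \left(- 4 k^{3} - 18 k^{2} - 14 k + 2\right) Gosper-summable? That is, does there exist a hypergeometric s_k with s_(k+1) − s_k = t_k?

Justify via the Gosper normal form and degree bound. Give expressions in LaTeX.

Yes. s_k = 3^{k} \left(- 2 k^{3} + 2 k + 1\right).

Step 1: r(k) = 3*(2*k**3 + 15*k**2 + 31*k + 17)/(2*k**3 + 9*k**2 + 7*k - 1).
Gosper form: A/B · C(k+1)/C(k) with A=3, B=1, C=k**3 + 9*k**2/2 + 7*k/2 - 1/2.
Set up (3)·f(k+1) − (1)·f(k) − (k**3 + 9*k**2/2 + 7*k/2 - 1/2) = 0.
deg f ≤ 3 (via 0,0,3).
Solve for f: f(k) = (2*k**3 - 2*k - 1)/4 (degree 3 ≤ 3).
R(k) = B(k−1)·f(k)/C(k) = (2*k**3 - 2*k - 1)/(2*(2*k**3 + 9*k**2 + 7*k - 1)); s_k = R·t_k = 3**k*(-2*k**3 + 2*k + 1).
Verify: 2*3**k*(k**3 + 2*k - 3*(k + 1)**3 + 4) matches t_k.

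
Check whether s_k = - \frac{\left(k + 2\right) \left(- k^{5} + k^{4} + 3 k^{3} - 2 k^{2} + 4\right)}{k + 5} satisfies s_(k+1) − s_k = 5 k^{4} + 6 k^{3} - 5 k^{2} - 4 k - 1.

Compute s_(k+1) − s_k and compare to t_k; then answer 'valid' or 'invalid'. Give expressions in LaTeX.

s_(k+1) = (k**6 + 7*k**5 + 15*k**4 + 6*k**3 - 13*k**2 - 17*k - 15)/(k + 6)
s_(k+1) − s_k = (5*k**6 + 49*k**5 + 115*k**4 + 37*k**3 - 102*k**2 - 68*k - 27)/(k**2 + 11*k + 30)
(s_(k+1) − s_k) − t_k = 3*(-4*k**5 - 32*k**4 - 28*k**3 + 31*k**2 + 21*k + 1)/(k**2 + 11*k + 30)

Invalid: residual \frac{3 \left(- 4 k^{5} - 32 k^{4} - 28 k^{3} + 31 k^{2} + 21 k + 1\right)}{k^{2} + 11 k + 30} ≠ 0.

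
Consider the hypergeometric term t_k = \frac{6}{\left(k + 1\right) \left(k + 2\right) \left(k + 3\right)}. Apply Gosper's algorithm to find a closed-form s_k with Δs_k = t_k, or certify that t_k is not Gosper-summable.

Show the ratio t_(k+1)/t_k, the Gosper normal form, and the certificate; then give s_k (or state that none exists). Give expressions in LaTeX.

r(k) = (k + 1)/(k + 4) after simplifying.
Take A(k)=k + 1, B(k)=k + 4, C(k)=1.
f must satisfy (k + 1)·f(k+1) − (k + 3)·f(k) = 1.
deg f ≤ 2 (via 1,1,0).
Solve for f: f(k) = k*(k + 3)/4 (degree 2 ≤ 2).
R(k) = B(k−1)·f(k)/C(k) = k*(k + 3)**2/4; s_k = R·t_k = 3*k*(k + 3)/(2*(k + 1)*(k + 2)).
Δs = 6/(k**3 + 6*k**2 + 11*k + 6), as required.

s_k = \frac{3 k \left(k + 3\right)}{2 \left(k + 1\right) \left(k + 2\right)}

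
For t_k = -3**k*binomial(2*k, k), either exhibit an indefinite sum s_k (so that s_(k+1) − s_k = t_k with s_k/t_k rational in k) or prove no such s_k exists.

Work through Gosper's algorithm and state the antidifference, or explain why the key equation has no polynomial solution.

r(k) = 6*(2*k + 1)/(k + 1) after simplifying.
Normal form (A,B,C) = (12*k + 6, k + 1, 1).
Solve (12*k + 6)·f(k+1) − (k)·f(k) = 1.
d = -1 from the (1,1,0) case.
d = -1 < 0 ⇒ no nonzero polynomial f; not summable.

none — t_k is not Gosper-summable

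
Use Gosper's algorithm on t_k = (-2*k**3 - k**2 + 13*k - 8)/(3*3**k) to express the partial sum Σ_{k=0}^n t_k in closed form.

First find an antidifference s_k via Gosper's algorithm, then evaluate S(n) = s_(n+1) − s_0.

t_(k+1)/t_k = (2*k**3 + 7*k**2 - 5*k - 2)/(3*(2*k**3 + k**2 - 13*k + 8)).
A = 1/3, B = 1, C = k**3 + k**2/2 - 13*k/2 + 4.
Need (1/3)·f(k+1) − (1)·f(k) = k**3 + k**2/2 - 13*k/2 + 4.
From deg A=0, deg B=0, deg C=3: d=3.
A polynomial solution: f(k) = -3*(k**3 + 2*k**2 - 3*k + 4)/2.
Certificate R = B(k−1)f/C = -3*(k**3 + 2*k**2 - 3*k + 4)/(2*k**3 + k**2 - 13*k + 8) gives s_k = (k**3 + 2*k**2 - 3*k + 4)/3**k.
Check: Δs_k = (-2*k**3 - k**2 + 13*k - 8)/(3*3**k). ✓
Evaluate: s_(n+1) = 3**(-n - 1)*(n**3 + 5*n**2 + 4*n + 4); subtract s_(0) = 4 ⇒ S(n) = (-12*3**n + n**3 + 5*n**2 + 4*n + 4)/(3*3**n).

S(n) = (-12*3**n + n**3 + 5*n**2 + 4*n + 4)/(3*3**n)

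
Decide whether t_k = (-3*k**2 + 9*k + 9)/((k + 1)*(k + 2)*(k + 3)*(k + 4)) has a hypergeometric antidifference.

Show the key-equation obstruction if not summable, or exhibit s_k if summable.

Yes. s_k = k*(k**2 + 15*k + 11)/(3*(k + 1)*(k + 2)*(k + 3)).

The ratio is (k**3 - 6*k - 5)/(k**3 + 2*k**2 - 18*k - 15).
Factor: A=k + 1; B=k + 5; C=k**2 - 3*k - 3.
Solve (k + 1)·f(k+1) − (k + 4)·f(k) = k**2 - 3*k - 3.
From deg A=1, deg B=1, deg C=2: d=3.
Match coefficients ⇒ f(k) = -k*(k**2 + 15*k + 11)/9.
Get s_k = R·t_k = k*(k**2 + 15*k + 11)/(3*(k + 1)*(k + 2)*(k + 3)) with R(k) = B(k−1)f(k)/C(k) = -k*(k + 4)*(k**2 + 15*k + 11)/(9*(k**2 - 3*k - 3)).
Δs = 3*(-k**2 + 3*k + 3)/(k**4 + 10*k**3 + 35*k**2 + 50*k + 24), as required.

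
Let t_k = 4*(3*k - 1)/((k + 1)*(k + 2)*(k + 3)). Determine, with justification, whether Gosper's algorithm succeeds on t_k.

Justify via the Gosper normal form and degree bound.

Ratio r(k) = (k + 1)*(3*k + 2)/((k + 4)*(3*k - 1)).
Normal form (A,B,C) = (k + 1, k + 4, k - 1/3).
f must satisfy (k + 1)·f(k+1) − (k + 3)·f(k) = k - 1/3.
Degrees (1,1,1) ⇒ d ≤ 2.
Solve for f: f(k) = k*(k - 3)/6 (degree 2 ≤ 2).
R(k) = B(k−1)·f(k)/C(k) = k*(k - 3)*(k + 3)/(2*(3*k - 1)); s_k = R·t_k = 2*k*(k - 3)/((k + 1)*(k + 2)).
Check: Δs_k = 4*(3*k - 1)/(k**3 + 6*k**2 + 11*k + 6). ✓

Yes. s_k = 2*k*(k - 3)/((k + 1)*(k + 2)).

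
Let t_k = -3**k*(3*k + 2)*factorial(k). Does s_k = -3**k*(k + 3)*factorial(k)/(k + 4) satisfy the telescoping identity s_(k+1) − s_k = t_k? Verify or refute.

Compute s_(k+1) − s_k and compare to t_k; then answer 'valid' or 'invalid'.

Invalid: residual 3**k*(3*k**2 + 14*k + 7)*factorial(k)/((k + 4)*(k + 5)) ≠ 0.

s_(k+1) = -3**(k + 1)*(k + 4)*factorial(k + 1)/(k + 5)
s_(k+1) − s_k = -3**k*(3*k + 11)*(k**2 + 5*k + 3)*factorial(k)/((k + 4)*(k + 5))
(s_(k+1) − s_k) − t_k = 3**k*(3*k**2 + 14*k + 7)*factorial(k)/((k + 4)*(k + 5))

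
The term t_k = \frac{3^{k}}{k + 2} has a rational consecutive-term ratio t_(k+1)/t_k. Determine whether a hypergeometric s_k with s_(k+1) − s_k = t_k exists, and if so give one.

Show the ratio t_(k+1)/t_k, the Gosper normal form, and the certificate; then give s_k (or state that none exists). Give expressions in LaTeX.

Ratio r(k) = 3*(k + 2)/(k + 3).
Factor: A=3*k + 6; B=k + 3; C=1.
Need (3*k + 6)·f(k+1) − (k + 2)·f(k) = 1.
deg f ≤ -1 (via 1,1,0).
d = -1 < 0 ⇒ no nonzero polynomial f; not summable.

no hypergeometric antidifference exists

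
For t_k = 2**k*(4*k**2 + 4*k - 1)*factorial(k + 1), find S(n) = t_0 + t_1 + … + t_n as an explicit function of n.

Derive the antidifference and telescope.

Step 1: r(k) = 2*(4*k**3 + 20*k**2 + 31*k + 14)/(4*k**2 + 4*k - 1).
Normal form (A,B,C) = (2*k + 4, 1, k**2 + k - 1/4).
f must satisfy (2*k + 4)·f(k+1) − (1)·f(k) = k**2 + k - 1/4.
From deg A=1, deg B=0, deg C=2: d=1.
Solving with deg f ≤ 1: f(k) = (2*k - 3)/4.
Get s_k = R·t_k = 2**k*(2*k - 3)*factorial(k + 1) with R(k) = B(k−1)f(k)/C(k) = (2*k - 3)/(4*k**2 + 4*k - 1).
Verify: 2**k*(4*k**2 + 4*k - 1)*factorial(k + 1) matches t_k.
s_(n+1) = 2**(n + 1)*(2*n - 1)*factorial(n + 2) and s_(0) = -3, so S(n) = 4*2**n*n*factorial(n + 2) - 2*2**n*factorial(n + 2) + 3.

S(n) = 4*2**n*n*factorial(n + 2) - 2*2**n*factorial(n + 2) + 3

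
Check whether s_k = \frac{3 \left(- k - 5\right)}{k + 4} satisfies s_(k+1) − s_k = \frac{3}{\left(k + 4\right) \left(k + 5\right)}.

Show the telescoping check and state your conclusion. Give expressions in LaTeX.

s_(k+1) = 3*(-k - 6)/(k + 5)
s_(k+1) − s_k = 3/(k**2 + 9*k + 20)
(s_(k+1) − s_k) − t_k = 0

Valid: the claim telescopes to t_k.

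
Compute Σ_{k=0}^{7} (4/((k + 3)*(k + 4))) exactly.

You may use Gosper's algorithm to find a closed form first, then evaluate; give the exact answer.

Σ = 32/33

r(k) = (k + 3)/(k + 5) after simplifying.
A = k + 3, B = k + 5, C = 1.
Need (k + 3)·f(k+1) − (k + 4)·f(k) = 1.
From deg A=1, deg B=1, deg C=0: d=1.
Solve for f: f(k) = k/3 (degree 1 ≤ 1).
R(k) = B(k−1)·f(k)/C(k) = k*(k + 4)/3; s_k = R·t_k = 4*k/(3*(k + 3)).
s_(k+1) − s_k = 4/(k**2 + 7*k + 12) = t_k.
Sum = s_(8) − s_(0); s_(8) = 32/33, s_(0) = 0 ⇒ 32/33.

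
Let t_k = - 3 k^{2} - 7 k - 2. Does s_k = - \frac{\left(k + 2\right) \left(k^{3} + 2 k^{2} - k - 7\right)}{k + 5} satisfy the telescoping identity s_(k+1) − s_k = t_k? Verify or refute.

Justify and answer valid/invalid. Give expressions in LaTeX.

s_(k+1) = (k + 3)*(k - (k + 1)**3 - 2*(k + 1)**2 + 8)/(k + 6)
s_(k+1) − s_k = (-3*k**4 - 34*k**3 - 109*k**2 - 118*k - 9)/(k**2 + 11*k + 30)
(s_(k+1) − s_k) − t_k = 3*(2*k**3 + 20*k**2 + 38*k + 17)/(k**2 + 11*k + 30)

Invalid: residual \frac{3 \left(2 k^{3} + 20 k^{2} + 38 k + 17\right)}{k^{2} + 11 k + 30} ≠ 0.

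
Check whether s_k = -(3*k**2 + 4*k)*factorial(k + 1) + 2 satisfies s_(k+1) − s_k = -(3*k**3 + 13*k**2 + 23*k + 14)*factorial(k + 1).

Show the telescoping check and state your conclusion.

s_(k+1) = -(4*k + 3*(k + 1)**2 + 4)*factorial(k + 2) + 2
s_(k+1) − s_k = -(3*k**3 + 13*k**2 + 23*k + 14)*factorial(k + 1)
(s_(k+1) − s_k) − t_k = 0

valid (s_(k+1) − s_k reduces to t_k)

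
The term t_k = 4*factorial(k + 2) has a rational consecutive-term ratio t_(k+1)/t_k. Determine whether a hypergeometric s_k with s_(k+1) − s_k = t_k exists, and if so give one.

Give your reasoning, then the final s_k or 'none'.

none (Gosper's algorithm certifies no s_k)

r(k) = k + 3 after simplifying.
So A=k + 3 and B=1, with C=1.
Solve (k + 3)·f(k+1) − (1)·f(k) = 1.
d = -1 from the (1,0,0) case.
d = -1 < 0 ⇒ no nonzero polynomial f; not summable.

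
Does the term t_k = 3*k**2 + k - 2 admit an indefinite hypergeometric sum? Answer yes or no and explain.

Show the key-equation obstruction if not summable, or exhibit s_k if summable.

t_(k+1)/t_k = (k + 3*(k + 1)**2 - 1)/(3*k**2 + k - 2).
A = 1, B = 1, C = k**2 + k/3 - 2/3.
Set up (1)·f(k+1) − (1)·f(k) − (k**2 + k/3 - 2/3) = 0.
Degrees (0,0,2) ⇒ d ≤ 3.
Coefficient equations give f(k) = k*(k - 2)*(k + 1)/3.
Get s_k = R·t_k = k*(k**2 - k - 2) with R(k) = B(k−1)f(k)/C(k) = k*(k - 2)/(3*k - 2).
s_(k+1) − s_k = 3*k**2 + k - 2 = t_k.

Yes. s_k = k*(k**2 - k - 2).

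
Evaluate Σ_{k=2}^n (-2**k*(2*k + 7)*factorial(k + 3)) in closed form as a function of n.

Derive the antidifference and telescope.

S(n) = -2*2**n*factorial(n + 4) + 480

Compute t_(k+1)/t_k: get 2*(k + 4)*(2*k + 9)/(2*k + 7).
Take A(k)=2*k + 8, B(k)=1, C(k)=k + 7/2.
Solve (2*k + 8)·f(k+1) − (1)·f(k) = k + 7/2.
d = 0 from the (1,0,1) case.
Match coefficients ⇒ f(k) = 1/2.
Get s_k = R·t_k = -2**k*factorial(k + 3) with R(k) = B(k−1)f(k)/C(k) = 1/(2*k + 7).
Verify: -2**k*(2*k + 7)*factorial(k + 3) matches t_k.
Evaluate: s_(n+1) = -2**(n + 1)*factorial(n + 4); subtract s_(2) = -480 ⇒ S(n) = -2*2**n*factorial(n + 4) + 480.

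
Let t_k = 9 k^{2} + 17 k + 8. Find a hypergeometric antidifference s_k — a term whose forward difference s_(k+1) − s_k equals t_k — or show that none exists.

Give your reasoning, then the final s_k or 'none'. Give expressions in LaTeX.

s_k = k \left(3 k^{2} + 4 k + 1\right)

The ratio is (9*k**2 + 35*k + 34)/(9*k**2 + 17*k + 8).
So A=1 and B=1, with C=k**2 + 17*k/9 + 8/9.
Solve (1)·f(k+1) − (1)·f(k) = k**2 + 17*k/9 + 8/9.
deg f ≤ 3 (via 0,0,2).
Solve for f: f(k) = k*(k + 1)*(3*k + 1)/9 (degree 3 ≤ 3).
So s_k = (B(k−1)f/C)·t_k = (k*(3*k + 1)/(9*k + 8))·t_k = k*(3*k**2 + 4*k + 1).
Check: Δs_k = 9*k**2 + 17*k + 8. ✓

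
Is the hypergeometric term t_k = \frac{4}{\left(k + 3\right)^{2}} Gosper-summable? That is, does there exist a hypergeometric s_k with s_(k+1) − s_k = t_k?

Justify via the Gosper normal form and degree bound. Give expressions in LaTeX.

The ratio is (k + 3)**2/(k + 4)**2.
A = k**2 + 6*k + 9, B = k**2 + 8*k + 16, C = 1.
f must satisfy (k**2 + 6*k + 9)·f(k+1) − (k**2 + 6*k + 9)·f(k) = 1.
From deg A=2, deg B=2, deg C=0: d=0.
Generic f = c0 gives residual -1; -1 = 0 cannot hold, so t_k is not Gosper-summable.

No — t_k has no hypergeometric antidifference.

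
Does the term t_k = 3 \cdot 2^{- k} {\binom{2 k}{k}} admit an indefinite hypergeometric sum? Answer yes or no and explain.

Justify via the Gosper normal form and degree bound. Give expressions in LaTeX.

Ratio r(k) = (2*k + 1)/(k + 1).
Take A(k)=2*k + 1, B(k)=k + 1, C(k)=1.
Solve (2*k + 1)·f(k+1) − (k)·f(k) = 1.
Bound: deg f ≤ -1.
d = -1 < 0 ⇒ no nonzero polynomial f; not summable.

No — key equation has no polynomial f.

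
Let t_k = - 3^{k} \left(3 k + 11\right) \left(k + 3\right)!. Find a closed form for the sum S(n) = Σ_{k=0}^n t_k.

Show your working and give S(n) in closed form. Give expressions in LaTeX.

Step 1: r(k) = 3*(k + 4)*(3*k + 14)/(3*k + 11).
Normal form (A,B,C) = (3*k + 12, 1, k + 11/3).
Need (3*k + 12)·f(k+1) − (1)·f(k) = k + 11/3.
Degrees (1,0,1) ⇒ d ≤ 0.
Solving with deg f ≤ 0: f(k) = 1/3.
Certificate R = B(k−1)f/C = 1/(3*k + 11) gives s_k = -3**k*factorial(k + 3).
s_(k+1) − s_k = -3**k*(3*k + 11)*factorial(k + 3) = t_k.
Evaluate: s_(n+1) = -3**(n + 1)*factorial(n + 4); subtract s_(0) = -6 ⇒ S(n) = -3*3**n*factorial(n + 4) + 6.

S(n) = - 3 \cdot 3^{n} \left(n + 4\right)! + 6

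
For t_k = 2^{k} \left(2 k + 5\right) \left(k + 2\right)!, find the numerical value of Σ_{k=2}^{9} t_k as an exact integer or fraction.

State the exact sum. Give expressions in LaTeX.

Compute t_(k+1)/t_k: get 2*(k + 3)*(2*k + 7)/(2*k + 5).
Gosper form: A/B · C(k+1)/C(k) with A=2*k + 6, B=1, C=k + 5/2.
f must satisfy (2*k + 6)·f(k+1) − (1)·f(k) = k + 5/2.
d = 0 from the (1,0,1) case.
A polynomial solution: f(k) = 1/2.
Get s_k = R·t_k = 2**k*factorial(k + 2) with R(k) = B(k−1)f(k)/C(k) = 1/(2*k + 5).
Verify: 2**k*(2*k + 5)*factorial(k + 2) matches t_k.
Σ_(k=2)^(9) t_k = s_(10) − s_(2) = 490497638400 − (96) = 490497638304.

Σ = 490497638304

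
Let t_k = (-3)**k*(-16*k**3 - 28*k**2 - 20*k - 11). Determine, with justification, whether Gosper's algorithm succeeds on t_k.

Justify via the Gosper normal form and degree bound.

Step 1: r(k) = 3*(-16*k**3 - 76*k**2 - 124*k - 75)/(16*k**3 + 28*k**2 + 20*k + 11).
A = -3, B = 1, C = k**3 + 7*k**2/4 + 5*k/4 + 11/16.
f must satisfy (-3)·f(k+1) − (1)·f(k) = k**3 + 7*k**2/4 + 5*k/4 + 11/16.
Degrees (0,0,3) ⇒ d ≤ 3.
A polynomial solution: f(k) = -(4*k**3 - 2*k**2 - k + 2)/16.
R(k) = B(k−1)·f(k)/C(k) = -(4*k**3 - 2*k**2 - k + 2)/(16*k**3 + 28*k**2 + 20*k + 11); s_k = R·t_k = (-3)**k*(4*k**3 - 2*k**2 - k + 2).
s_(k+1) − s_k = (-3)**k*(-16*k**3 - 28*k**2 - 20*k - 11) = t_k.

Yes. s_k = (-3)**k*(4*k**3 - 2*k**2 - k + 2).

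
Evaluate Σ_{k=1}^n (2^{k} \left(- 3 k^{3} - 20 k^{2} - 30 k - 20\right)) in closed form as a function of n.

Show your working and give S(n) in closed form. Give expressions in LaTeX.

S(n) = - 6 \cdot 2^{n} n^{3} - 22 \cdot 2^{n} n^{2} - 34 \cdot 2^{n} n - 22 \cdot 2^{n} + 22

The ratio is 2*(3*k**3 + 29*k**2 + 79*k + 73)/(3*k**3 + 20*k**2 + 30*k + 20).
Factor: A=2; B=1; C=k**3 + 20*k**2/3 + 10*k + 20/3.
Set up (2)·f(k+1) − (1)·f(k) − (k**3 + 20*k**2/3 + 10*k + 20/3) = 0.
Bound: deg f ≤ 3.
Match coefficients ⇒ f(k) = (3*k**3 + 2*k**2 + 4*k + 2)/3.
So s_k = (B(k−1)f/C)·t_k = ((3*k**3 + 2*k**2 + 4*k + 2)/(3*k**3 + 20*k**2 + 30*k + 20))·t_k = 2**k*(-3*k**3 - 2*k**2 - 4*k - 2).
s_(k+1) − s_k = 2**k*(-3*k**3 - 20*k**2 - 30*k - 20) = t_k.
Telescope: S(n) = s_(n+1) − s_(1) = 2**(n + 1)*(-3*n**3 - 11*n**2 - 17*n - 11) − (-22) = -6*2**n*n**3 - 22*2**n*n**2 - 34*2**n*n - 22*2**n + 22.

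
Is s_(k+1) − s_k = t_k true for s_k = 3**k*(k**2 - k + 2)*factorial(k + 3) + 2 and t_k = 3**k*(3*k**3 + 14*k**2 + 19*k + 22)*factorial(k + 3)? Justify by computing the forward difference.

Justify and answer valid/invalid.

valid; difference matches t_k

s_(k+1) = 3**(k + 1)*(-k + (k + 1)**2 + 1)*factorial(k + 4) + 2
s_(k+1) − s_k = 3**k*(3*k**3 + 14*k**2 + 19*k + 22)*factorial(k + 3)
(s_(k+1) − s_k) − t_k = 0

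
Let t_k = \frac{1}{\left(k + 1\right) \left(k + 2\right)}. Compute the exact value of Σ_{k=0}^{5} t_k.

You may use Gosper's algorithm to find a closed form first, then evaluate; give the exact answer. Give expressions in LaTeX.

Compute t_(k+1)/t_k: get (k + 1)/(k + 3).
So A=k + 1 and B=k + 3, with C=1.
Need (k + 1)·f(k+1) − (k + 2)·f(k) = 1.
From deg A=1, deg B=1, deg C=0: d=1.
Solving with deg f ≤ 1: f(k) = k.
So s_k = (B(k−1)f/C)·t_k = (k*(k + 2))·t_k = k/(k + 1).
s_(k+1) − s_k = 1/(k**2 + 3*k + 2) = t_k.
Evaluate s at k=6 and k=0: 6/7 and 0; difference 6/7.

Σ = 6/7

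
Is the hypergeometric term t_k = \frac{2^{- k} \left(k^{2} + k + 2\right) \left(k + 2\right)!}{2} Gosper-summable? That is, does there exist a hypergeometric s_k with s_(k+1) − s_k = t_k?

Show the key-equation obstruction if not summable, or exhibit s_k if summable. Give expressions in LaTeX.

r(k) = (k + 3)*(k + (k + 1)**2 + 3)/(2*(k**2 + k + 2)) after simplifying.
Take A(k)=k/2 + 3/2, B(k)=1, C(k)=k**2 + k + 2.
Need (k/2 + 3/2)·f(k+1) − (1)·f(k) = k**2 + k + 2.
deg f ≤ 1 (via 1,0,2).
Coefficient equations give f(k) = 2*(k - 1).
Then R = B(k−1)f/C = 2*(k - 1)/(k**2 + k + 2), so s_k = R(k)·t_k = (k - 1)*factorial(k + 2)/2**k.
Verify: (k**2 + k + 2)*factorial(k + 2)/(2*2**k) matches t_k.

Yes. s_k = 2^{- k} \left(k - 1\right) \left(k + 2\right)!.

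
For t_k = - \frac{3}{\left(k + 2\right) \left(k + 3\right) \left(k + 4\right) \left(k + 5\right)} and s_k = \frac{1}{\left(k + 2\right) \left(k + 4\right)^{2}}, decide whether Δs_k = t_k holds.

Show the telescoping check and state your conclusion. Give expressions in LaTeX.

Invalid: residual \frac{4 k + 17}{k^{6} + 23 k^{5} + 217 k^{4} + 1073 k^{3} + 2926 k^{2} + 4160 k + 2400} ≠ 0.

s_(k+1) = 1/((k + 3)*(k + 5)**2)
s_(k+1) − s_k = 1/((k + 3)*(k + 5)**2) - 1/((k + 2)*(k + 4)**2)
(s_(k+1) − s_k) − t_k = (4*k + 17)/(k**6 + 23*k**5 + 217*k**4 + 1073*k**3 + 2926*k**2 + 4160*k + 2400)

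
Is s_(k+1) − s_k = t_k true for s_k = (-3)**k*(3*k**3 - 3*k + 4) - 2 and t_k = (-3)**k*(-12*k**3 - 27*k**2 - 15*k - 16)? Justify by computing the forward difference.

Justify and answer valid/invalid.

Valid — Δs_k = t_k.

s_(k+1) = (-3)**(k + 1)*(-3*k + 3*(k + 1)**3 + 1) - 2
s_(k+1) − s_k = (-3)**k*(-3*k**3 + 12*k - 9*(k + 1)**3 - 7)
(s_(k+1) − s_k) − t_k = 0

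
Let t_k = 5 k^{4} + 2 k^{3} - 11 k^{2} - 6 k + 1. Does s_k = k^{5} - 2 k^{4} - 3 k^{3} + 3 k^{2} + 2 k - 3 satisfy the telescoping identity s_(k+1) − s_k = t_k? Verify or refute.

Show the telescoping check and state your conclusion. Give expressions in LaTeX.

Valid — Δs_k = t_k.

s_(k+1) = k**5 + 3*k**4 - k**3 - 8*k**2 - 4*k - 2
s_(k+1) − s_k = 5*k**4 + 2*k**3 - 11*k**2 - 6*k + 1
(s_(k+1) − s_k) − t_k = 0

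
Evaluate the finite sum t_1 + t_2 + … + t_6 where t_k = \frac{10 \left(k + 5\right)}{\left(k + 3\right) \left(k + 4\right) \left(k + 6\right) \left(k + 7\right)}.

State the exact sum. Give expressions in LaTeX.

The ratio is (k + 3)*(k + 6)**2/((k + 5)**2*(k + 8)).
A = k + 3, B = k + 8, C = k**2 + 10*k + 25.
Key eq: (k + 3)·f(k+1) = (k + 7)·f(k) + (k**2 + 10*k + 25).
From deg A=1, deg B=1, deg C=2: d=4.
Solve for f: f(k) = k*(k + 4)*(k + 5)*(k + 9)/36 (degree 4 ≤ 4).
Then R = B(k−1)f/C = k*(k + 4)*(k + 7)*(k + 9)/(36*(k + 5)), so s_k = R(k)·t_k = 5*k*(k + 9)/(18*(k**2 + 9*k + 18)).
Check: Δs_k = 10*(k + 5)/(k**4 + 20*k**3 + 145*k**2 + 450*k + 504). ✓
Telescoping: Σ = s_(7) − s_(1) = 28/117 − (25/252) = 51/364.

Σ = 51/364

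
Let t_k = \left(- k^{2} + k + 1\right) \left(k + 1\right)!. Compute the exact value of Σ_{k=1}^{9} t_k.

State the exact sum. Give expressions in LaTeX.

t_(k+1)/t_k = (k + 2)*(k - (k + 1)**2 + 2)/(-k**2 + k + 1).
Gosper form: A/B · C(k+1)/C(k) with A=k + 2, B=1, C=k**2 - k - 1.
f must satisfy (k + 2)·f(k+1) − (1)·f(k) = k**2 - k - 1.
From deg A=1, deg B=0, deg C=2: d=1.
Solving with deg f ≤ 1: f(k) = k - 3.
Then R = B(k−1)f/C = (k - 3)/(k**2 - k - 1), so s_k = R(k)·t_k = -(k - 3)*factorial(k + 1).
Verify: (-k**2 + k + 1)*factorial(k + 1) matches t_k.
Telescoping: Σ = s_(10) − s_(1) = -279417600 − (4) = -279417604.

Σ = -279417604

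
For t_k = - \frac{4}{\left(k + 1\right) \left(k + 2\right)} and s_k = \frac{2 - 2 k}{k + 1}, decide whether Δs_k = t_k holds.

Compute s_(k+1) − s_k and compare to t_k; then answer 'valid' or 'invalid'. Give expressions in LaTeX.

valid; difference matches t_k

s_(k+1) = -2*k/(k + 2)
s_(k+1) − s_k = -4/(k**2 + 3*k + 2)
(s_(k+1) − s_k) − t_k = 0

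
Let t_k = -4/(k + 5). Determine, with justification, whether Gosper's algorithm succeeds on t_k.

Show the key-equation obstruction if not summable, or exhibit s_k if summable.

No. Not Gosper-summable.

Compute t_(k+1)/t_k: get (k + 5)/(k + 6).
A = k + 5, B = k + 6, C = 1.
Need (k + 5)·f(k+1) − (k + 5)·f(k) = 1.
Degrees (1,1,0) ⇒ d ≤ 0.
Write f(k) = c0. Then LHS − RHS = -1, requiring -1 = 0: contradictory. No certificate.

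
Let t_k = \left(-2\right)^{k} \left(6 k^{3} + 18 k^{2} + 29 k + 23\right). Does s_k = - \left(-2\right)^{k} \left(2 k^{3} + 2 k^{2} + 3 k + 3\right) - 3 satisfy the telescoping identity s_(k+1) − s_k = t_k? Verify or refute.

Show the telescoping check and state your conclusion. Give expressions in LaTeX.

Valid: the claim telescopes to t_k.

s_(k+1) = 2*(-2)**k*(3*k + 2*(k + 1)**3 + 2*(k + 1)**2 + 6) - 3
s_(k+1) − s_k = (-2)**k*(6*k**3 + 18*k**2 + 29*k + 23)
(s_(k+1) − s_k) − t_k = 0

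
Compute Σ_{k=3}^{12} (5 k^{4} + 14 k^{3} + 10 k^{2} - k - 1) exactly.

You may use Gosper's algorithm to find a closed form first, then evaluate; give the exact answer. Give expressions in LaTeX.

Σ = 394880

t_(k+1)/t_k = (5*k**4 + 34*k**3 + 82*k**2 + 81*k + 27)/(5*k**4 + 14*k**3 + 10*k**2 - k - 1).
Gosper form: A/B · C(k+1)/C(k) with A=1, B=1, C=k**4 + 14*k**3/5 + 2*k**2 - k/5 - 1/5.
f must satisfy (1)·f(k+1) − (1)·f(k) = k**4 + 14*k**3/5 + 2*k**2 - k/5 - 1/5.
d = 5 from the (0,0,4) case.
Match coefficients ⇒ f(k) = k*(k**4 + k**3 - 2*k**2 - 2*k + 1)/5.
R(k) = B(k−1)·f(k)/C(k) = k*(k**4 + k**3 - 2*k**2 - 2*k + 1)/(5*k**4 + 14*k**3 + 10*k**2 - k - 1); s_k = R·t_k = k*(k**4 + k**3 - 2*k**2 - 2*k + 1).
Verify: 5*k**4 + 14*k**3 + 10*k**2 - k - 1 matches t_k.
Sum = s_(13) − s_(3); s_(13) = 395135, s_(3) = 255 ⇒ 394880.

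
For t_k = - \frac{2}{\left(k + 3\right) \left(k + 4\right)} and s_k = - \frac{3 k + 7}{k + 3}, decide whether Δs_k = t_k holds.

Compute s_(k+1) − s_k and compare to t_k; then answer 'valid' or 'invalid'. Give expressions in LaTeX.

Valid — Δs_k = t_k.

s_(k+1) = (-3*k - 10)/(k + 4)
s_(k+1) − s_k = -2/(k**2 + 7*k + 12)
(s_(k+1) − s_k) − t_k = 0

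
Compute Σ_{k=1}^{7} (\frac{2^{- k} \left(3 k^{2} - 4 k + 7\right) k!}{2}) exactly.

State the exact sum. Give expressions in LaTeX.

r(k) = (k + 1)*(-4*k + 3*(k + 1)**2 + 3)/(2*(3*k**2 - 4*k + 7)) after simplifying.
So A=k/2 + 1/2 and B=1, with C=k**2 - 4*k/3 + 7/3.
Key eq: (k/2 + 1/2)·f(k+1) = (1)·f(k) + (k**2 - 4*k/3 + 7/3).
Degrees (1,0,2) ⇒ d ≤ 1.
Coefficient equations give f(k) = 2*(3*k - 4)/3.
So s_k = (B(k−1)f/C)·t_k = (2*(3*k - 4)/(3*k**2 - 4*k + 7))·t_k = (3*k - 4)*factorial(k)/2**k.
Verify: (3*k**2 - 4*k + 7)*factorial(k)/(2*2**k) matches t_k.
Sum = s_(8) − s_(1); s_(8) = 3150, s_(1) = -1/2 ⇒ 6301/2.

Σ = 6301/2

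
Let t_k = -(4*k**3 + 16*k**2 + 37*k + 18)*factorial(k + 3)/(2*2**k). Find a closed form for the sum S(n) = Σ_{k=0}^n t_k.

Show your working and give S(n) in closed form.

The ratio is (4*k**4 + 44*k**3 + 193*k**2 + 399*k + 300)/(2*(4*k**3 + 16*k**2 + 37*k + 18)).
Take A(k)=k/2 + 2, B(k)=1, C(k)=k**3 + 4*k**2 + 37*k/4 + 9/2.
Need (k/2 + 2)·f(k+1) − (1)·f(k) = k**3 + 4*k**2 + 37*k/4 + 9/2.
Bound: deg f ≤ 2.
A polynomial solution: f(k) = (4*k**2 + 1)/2.
Then R = B(k−1)f/C = 2*(4*k**2 + 1)/(4*k**3 + 16*k**2 + 37*k + 18), so s_k = R(k)·t_k = -(4*k**2 + 1)*factorial(k + 3)/2**k.
s_(k+1) − s_k = -(4*k**3 + 16*k**2 + 37*k + 18)*factorial(k + 3)/(2*2**k) = t_k.
Evaluate: s_(n+1) = -2**(-n - 1)*(4*n**2 + 8*n + 5)*factorial(n + 4); subtract s_(0) = -6 ⇒ S(n) = (12*2**n - 4*n**6*factorial(n) - 48*n**5*factorial(n) - 225*n**4*factorial(n) - 530*n**3*factorial(n) - 671*n**2*factorial(n) - 442*n*factorial(n) - 120*factorial(n))/(2*2**n).

S(n) = (12*2**n - 4*n**6*factorial(n) - 48*n**5*factorial(n) - 225*n**4*factorial(n) - 530*n**3*factorial(n) - 671*n**2*factorial(n) - 442*n*factorial(n) - 120*factorial(n))/(2*2**n)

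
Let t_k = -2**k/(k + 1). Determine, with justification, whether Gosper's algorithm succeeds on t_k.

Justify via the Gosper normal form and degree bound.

Ratio r(k) = 2*(k + 1)/(k + 2).
Take A(k)=2*k + 2, B(k)=k + 2, C(k)=1.
Need (2*k + 2)·f(k+1) − (k + 1)·f(k) = 1.
Bound: deg f ≤ -1.
d = -1 < 0 ⇒ no nonzero polynomial f; not summable.

No. Not Gosper-summable.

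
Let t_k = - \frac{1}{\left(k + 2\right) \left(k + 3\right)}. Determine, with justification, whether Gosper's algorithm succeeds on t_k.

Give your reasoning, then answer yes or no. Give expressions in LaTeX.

Yes. s_k = - \frac{k}{2 k + 4}.

Ratio r(k) = (k + 2)/(k + 4).
A = k + 2, B = k + 4, C = 1.
f must satisfy (k + 2)·f(k+1) − (k + 3)·f(k) = 1.
deg f ≤ 1 (via 1,1,0).
Coefficient equations give f(k) = k/2.
Certificate R = B(k−1)f/C = k*(k + 3)/2 gives s_k = -k/(2*k + 4).
Check: Δs_k = -1/(k**2 + 5*k + 6). ✓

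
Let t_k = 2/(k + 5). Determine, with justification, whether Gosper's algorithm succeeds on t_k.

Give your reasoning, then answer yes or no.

No. Not Gosper-summable.

The ratio is (k + 5)/(k + 6).
Gosper form: A/B · C(k+1)/C(k) with A=k + 5, B=k + 6, C=1.
f must satisfy (k + 5)·f(k+1) − (k + 5)·f(k) = 1.
Degrees (1,1,0) ⇒ d ≤ 0.
f = c0 ⇒ A·f(k+1) − B(k−1)·f(k) − C = -1. The system {-1 = 0} is inconsistent; no antidifference.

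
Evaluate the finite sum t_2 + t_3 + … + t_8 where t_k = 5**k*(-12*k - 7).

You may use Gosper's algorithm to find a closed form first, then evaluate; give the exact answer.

Σ = -48828025

Compute t_(k+1)/t_k: get 5*(12*k + 19)/(12*k + 7).
A = 5, B = 1, C = k + 7/12.
Set up (5)·f(k+1) − (1)·f(k) − (k + 7/12) = 0.
d = 1 from the (0,0,1) case.
Coefficient equations give f(k) = (3*k - 2)/12.
So s_k = (B(k−1)f/C)·t_k = ((3*k - 2)/(12*k + 7))·t_k = 5**k*(2 - 3*k).
Check: Δs_k = 5**k*(-12*k - 7). ✓
Evaluate s at k=9 and k=2: -48828125 and -100; difference -48828025.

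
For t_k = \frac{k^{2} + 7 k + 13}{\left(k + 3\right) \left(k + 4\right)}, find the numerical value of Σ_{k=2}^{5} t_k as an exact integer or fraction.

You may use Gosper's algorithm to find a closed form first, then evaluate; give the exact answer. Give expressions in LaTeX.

Ratio r(k) = (k + 3)*(7*k + (k + 1)**2 + 20)/((k + 5)*(k**2 + 7*k + 13)).
So A=k + 3 and B=k + 5, with C=k**2 + 7*k + 13.
Solve (k + 3)·f(k+1) − (k + 4)·f(k) = k**2 + 7*k + 13.
d = 2 from the (1,1,2) case.
Coefficient equations give f(k) = k*(3*k + 10)/3.
So s_k = (B(k−1)f/C)·t_k = (k*(k + 4)*(3*k + 10)/(3*(k**2 + 7*k + 13)))·t_k = k*(3*k + 10)/(3*(k + 3)).
Verify: (k**2 + 7*k + 13)/(k**2 + 7*k + 12) matches t_k.
Telescoping: Σ = s_(6) − s_(2) = 56/9 − (32/15) = 184/45.

Σ = 184/45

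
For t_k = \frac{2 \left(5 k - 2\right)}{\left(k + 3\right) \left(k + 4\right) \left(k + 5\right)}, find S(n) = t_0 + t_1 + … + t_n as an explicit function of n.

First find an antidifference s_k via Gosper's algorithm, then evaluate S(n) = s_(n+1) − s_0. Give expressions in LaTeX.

S(n) = \frac{13 n^{2} - 3 n - 16}{12 \left(n^{2} + 9 n + 20\right)}

Compute t_(k+1)/t_k: get (k + 3)*(5*k + 3)/((k + 6)*(5*k - 2)).
Take A(k)=k + 3, B(k)=k + 6, C(k)=k - 2/5.
Need (k + 3)·f(k+1) − (k + 5)·f(k) = k - 2/5.
deg f ≤ 2 (via 1,1,1).
Match coefficients ⇒ f(k) = k*(13*k - 29)/120.
R(k) = B(k−1)·f(k)/C(k) = k*(k + 5)*(13*k - 29)/(24*(5*k - 2)); s_k = R·t_k = k*(13*k - 29)/(12*(k + 3)*(k + 4)).
s_(k+1) − s_k = 2*(5*k - 2)/(k**3 + 12*k**2 + 47*k + 60) = t_k.
Evaluate: s_(n+1) = (13*n**2 - 3*n - 16)/(12*(n**2 + 9*n + 20)); subtract s_(0) = 0 ⇒ S(n) = (13*n**2 - 3*n - 16)/(12*(n**2 + 9*n + 20)).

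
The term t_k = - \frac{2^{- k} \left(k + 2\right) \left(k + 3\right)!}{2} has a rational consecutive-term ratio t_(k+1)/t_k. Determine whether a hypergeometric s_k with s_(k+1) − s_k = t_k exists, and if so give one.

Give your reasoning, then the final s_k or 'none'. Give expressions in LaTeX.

s_k = - 2^{- k} \left(k + 3\right)!

t_(k+1)/t_k = (k + 3)*(k + 4)/(2*(k + 2)).
So A=k/2 + 2 and B=1, with C=k + 2.
Solve (k/2 + 2)·f(k+1) − (1)·f(k) = k + 2.
Bound: deg f ≤ 0.
Match coefficients ⇒ f(k) = 2.
Certificate R = B(k−1)f/C = 2/(k + 2) gives s_k = -factorial(k + 3)/2**k.
Verify: -(k + 2)*factorial(k + 3)/(2*2**k) matches t_k.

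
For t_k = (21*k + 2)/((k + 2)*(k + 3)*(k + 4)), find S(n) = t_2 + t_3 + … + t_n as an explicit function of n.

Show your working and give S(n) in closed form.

Step 1: r(k) = (k + 2)*(21*k + 23)/((k + 5)*(21*k + 2)).
Factor: A=k + 2; B=k + 5; C=k + 2/21.
Key eq: (k + 2)·f(k+1) = (k + 4)·f(k) + (k + 2/21).
Degrees (1,1,1) ⇒ d ≤ 2.
Solve for f: f(k) = k*(11*k - 8)/63 (degree 2 ≤ 2).
Certificate R = B(k−1)f/C = k*(k + 4)*(11*k - 8)/(3*(21*k + 2)) gives s_k = k*(11*k - 8)/(3*(k + 2)*(k + 3)).
Δs = (21*k + 2)/(k**3 + 9*k**2 + 26*k + 24), as required.
Σ_(k=2)^n t_k = s_(n+1) − s_(2) = ((11*n**2 + 14*n + 3)/(3*(n**2 + 7*n + 12))) − (7/15), i.e. (16*n**2 + 7*n - 23)/(5*(n**2 + 7*n + 12)).

S(n) = (16*n**2 + 7*n - 23)/(5*(n**2 + 7*n + 12))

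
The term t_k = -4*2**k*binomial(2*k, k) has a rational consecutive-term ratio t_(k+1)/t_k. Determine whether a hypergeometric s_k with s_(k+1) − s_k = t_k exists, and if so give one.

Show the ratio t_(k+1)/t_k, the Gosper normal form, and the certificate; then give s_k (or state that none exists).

not Gosper-summable; s_k does not exist

Step 1: r(k) = 4*(2*k + 1)/(k + 1).
A = 8*k + 4, B = k + 1, C = 1.
Solve (8*k + 4)·f(k+1) − (k)·f(k) = 1.
Bound: deg f ≤ -1.
d = -1 < 0 ⇒ no nonzero polynomial f; not summable.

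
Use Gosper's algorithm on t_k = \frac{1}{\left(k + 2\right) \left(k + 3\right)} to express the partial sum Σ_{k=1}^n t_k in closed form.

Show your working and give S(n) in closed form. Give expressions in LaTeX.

S(n) = \frac{n}{3 \left(n + 3\right)}

Ratio r(k) = (k + 2)/(k + 4).
So A=k + 2 and B=k + 4, with C=1.
f must satisfy (k + 2)·f(k+1) − (k + 3)·f(k) = 1.
d = 1 from the (1,1,0) case.
A polynomial solution: f(k) = k/2.
R(k) = B(k−1)·f(k)/C(k) = k*(k + 3)/2; s_k = R·t_k = k/(2*(k + 2)).
Δs = 1/(k**2 + 5*k + 6), as required.
Telescope: S(n) = s_(n+1) − s_(1) = (n + 1)/(2*(n + 3)) − (1/6) = n/(3*(n + 3)).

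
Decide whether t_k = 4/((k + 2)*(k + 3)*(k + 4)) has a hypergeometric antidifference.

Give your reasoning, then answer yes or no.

t_(k+1)/t_k = (k + 2)/(k + 5).
Factor: A=k + 2; B=k + 5; C=1.
Set up (k + 2)·f(k+1) − (k + 4)·f(k) − (1) = 0.
d = 2 from the (1,1,0) case.
Coefficient equations give f(k) = k*(k + 5)/12.
Get s_k = R·t_k = k*(k + 5)/(3*(k + 2)*(k + 3)) with R(k) = B(k−1)f(k)/C(k) = k*(k + 4)*(k + 5)/12.
Verify: 4/(k**3 + 9*k**2 + 26*k + 24) matches t_k.

Yes. s_k = k*(k + 5)/(3*(k + 2)*(k + 3)).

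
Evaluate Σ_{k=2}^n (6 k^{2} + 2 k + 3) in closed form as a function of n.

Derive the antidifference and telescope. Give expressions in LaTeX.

S(n) = 2 n^{3} + 4 n^{2} + 5 n - 11

Step 1: r(k) = (6*k**2 + 14*k + 11)/(6*k**2 + 2*k + 3).
Take A(k)=1, B(k)=1, C(k)=k**2 + k/3 + 1/2.
Set up (1)·f(k+1) − (1)·f(k) − (k**2 + k/3 + 1/2) = 0.
d = 3 from the (0,0,2) case.
Solve for f: f(k) = k*(2*k**2 - 2*k + 3)/6 (degree 3 ≤ 3).
R(k) = B(k−1)·f(k)/C(k) = k*(2*k**2 - 2*k + 3)/(6*k**2 + 2*k + 3); s_k = R·t_k = k*(2*k**2 - 2*k + 3).
s_(k+1) − s_k = 6*k**2 + 2*k + 3 = t_k.
Evaluate: s_(n+1) = 2*n**3 + 4*n**2 + 5*n + 3; subtract s_(2) = 14 ⇒ S(n) = 2*n**3 + 4*n**2 + 5*n - 11.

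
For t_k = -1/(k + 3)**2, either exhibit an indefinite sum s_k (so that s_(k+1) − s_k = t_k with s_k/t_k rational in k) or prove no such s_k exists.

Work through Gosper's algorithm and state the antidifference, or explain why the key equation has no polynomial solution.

Step 1: r(k) = (k + 3)**2/(k + 4)**2.
Gosper form: A/B · C(k+1)/C(k) with A=k**2 + 6*k + 9, B=k**2 + 8*k + 16, C=1.
f must satisfy (k**2 + 6*k + 9)·f(k+1) − (k**2 + 6*k + 9)·f(k) = 1.
deg f ≤ 0 (via 2,2,0).
Write f(k) = c0. Then LHS − RHS = -1, requiring -1 = 0: contradictory. No certificate.

none (Gosper's algorithm certifies no s_k)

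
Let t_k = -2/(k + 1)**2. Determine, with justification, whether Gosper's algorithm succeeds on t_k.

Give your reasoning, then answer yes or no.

The ratio is (k + 1)**2/(k + 2)**2.
Gosper form: A/B · C(k+1)/C(k) with A=k**2 + 2*k + 1, B=k**2 + 4*k + 4, C=1.
Key eq: (k**2 + 2*k + 1)·f(k+1) = (k**2 + 2*k + 1)·f(k) + (1).
d = 0 from the (2,2,0) case.
f = c0 ⇒ A·f(k+1) − B(k−1)·f(k) − C = -1. The system {-1 = 0} is inconsistent; no antidifference.

No. Not Gosper-summable.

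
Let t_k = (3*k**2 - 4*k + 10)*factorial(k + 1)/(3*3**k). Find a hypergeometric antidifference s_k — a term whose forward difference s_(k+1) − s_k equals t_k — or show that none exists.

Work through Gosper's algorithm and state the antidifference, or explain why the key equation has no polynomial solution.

s_k = (3*k - 4)*factorial(k + 1)/3**k

The ratio is (k + 2)*(-4*k + 3*(k + 1)**2 + 6)/(3*(3*k**2 - 4*k + 10)).
Factor: A=k/3 + 2/3; B=1; C=k**2 - 4*k/3 + 10/3.
Key eq: (k/3 + 2/3)·f(k+1) = (1)·f(k) + (k**2 - 4*k/3 + 10/3).
deg f ≤ 1 (via 1,0,2).
Match coefficients ⇒ f(k) = 3*k - 4.
Get s_k = R·t_k = (3*k - 4)*factorial(k + 1)/3**k with R(k) = B(k−1)f(k)/C(k) = 3*(3*k - 4)/(3*k**2 - 4*k + 10).
Check: Δs_k = (3*k**2 - 4*k + 10)*factorial(k + 1)/(3*3**k). ✓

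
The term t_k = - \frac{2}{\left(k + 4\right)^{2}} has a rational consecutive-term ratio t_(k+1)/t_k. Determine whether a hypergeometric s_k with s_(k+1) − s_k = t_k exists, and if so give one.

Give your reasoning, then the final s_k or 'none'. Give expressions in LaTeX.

no hypergeometric antidifference exists

t_(k+1)/t_k = (k + 4)**2/(k + 5)**2.
Take A(k)=k**2 + 8*k + 16, B(k)=k**2 + 10*k + 25, C(k)=1.
f must satisfy (k**2 + 8*k + 16)·f(k+1) − (k**2 + 8*k + 16)·f(k) = 1.
From deg A=2, deg B=2, deg C=0: d=0.
Put f(k) = c0: A·f(k+1) − B(k−1)·f(k) − C = -1; need -1 = 0 — inconsistent ⇒ no f, not summable.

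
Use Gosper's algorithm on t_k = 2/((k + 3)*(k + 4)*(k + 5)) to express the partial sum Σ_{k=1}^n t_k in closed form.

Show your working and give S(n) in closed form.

S(n) = n*(n + 9)/(20*(n**2 + 9*n + 20))

The ratio is (k + 3)/(k + 6).
So A=k + 3 and B=k + 6, with C=1.
f must satisfy (k + 3)·f(k+1) − (k + 5)·f(k) = 1.
From deg A=1, deg B=1, deg C=0: d=2.
Match coefficients ⇒ f(k) = k*(k + 7)/24.
Get s_k = R·t_k = k*(k + 7)/(12*(k + 3)*(k + 4)) with R(k) = B(k−1)f(k)/C(k) = k*(k + 5)*(k + 7)/24.
Δs = 2/(k**3 + 12*k**2 + 47*k + 60), as required.
Telescope: S(n) = s_(n+1) − s_(1) = (n**2 + 9*n + 8)/(12*(n**2 + 9*n + 20)) − (1/30) = n*(n + 9)/(20*(n**2 + 9*n + 20)).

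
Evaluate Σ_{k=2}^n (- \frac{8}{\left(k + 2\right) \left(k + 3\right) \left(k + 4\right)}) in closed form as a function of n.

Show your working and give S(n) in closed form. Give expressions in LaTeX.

Ratio r(k) = (k + 2)/(k + 5).
A = k + 2, B = k + 5, C = 1.
Set up (k + 2)·f(k+1) − (k + 4)·f(k) − (1) = 0.
d = 2 from the (1,1,0) case.
Coefficient equations give f(k) = k*(k + 5)/12.
So s_k = (B(k−1)f/C)·t_k = (k*(k + 4)*(k + 5)/12)·t_k = 2*k*(-k - 5)/(3*(k + 2)*(k + 3)).
s_(k+1) − s_k = -8/(k**3 + 9*k**2 + 26*k + 24) = t_k.
Evaluate: s_(n+1) = 2*(-n**2 - 7*n - 6)/(3*(n**2 + 7*n + 12)); subtract s_(2) = -7/15 ⇒ S(n) = (-n**2 - 7*n + 8)/(5*(n**2 + 7*n + 12)).

S(n) = \frac{- n^{2} - 7 n + 8}{5 \left(n^{2} + 7 n + 12\right)}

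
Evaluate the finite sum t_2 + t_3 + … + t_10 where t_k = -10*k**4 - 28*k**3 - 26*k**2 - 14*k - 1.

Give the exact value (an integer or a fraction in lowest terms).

Σ = -348741

The ratio is (10*k**4 + 68*k**3 + 170*k**2 + 190*k + 79)/(10*k**4 + 28*k**3 + 26*k**2 + 14*k + 1).
Take A(k)=1, B(k)=1, C(k)=k**4 + 14*k**3/5 + 13*k**2/5 + 7*k/5 + 1/10.
f must satisfy (1)·f(k+1) − (1)·f(k) = k**4 + 14*k**3/5 + 13*k**2/5 + 7*k/5 + 1/10.
Bound: deg f ≤ 5.
Coefficient equations give f(k) = k*(2*k**4 + 2*k**3 - 2*k**2 + k - 2)/10.
Then R = B(k−1)f/C = k*(2*k**4 + 2*k**3 - 2*k**2 + k - 2)/(10*k**4 + 28*k**3 + 26*k**2 + 14*k + 1), so s_k = R(k)·t_k = k*(-2*k**4 - 2*k**3 + 2*k**2 - k + 2).
Check: Δs_k = -10*k**4 - 28*k**3 - 26*k**2 - 14*k - 1. ✓
Telescoping: Σ = s_(11) − s_(2) = -348821 − (-80) = -348741.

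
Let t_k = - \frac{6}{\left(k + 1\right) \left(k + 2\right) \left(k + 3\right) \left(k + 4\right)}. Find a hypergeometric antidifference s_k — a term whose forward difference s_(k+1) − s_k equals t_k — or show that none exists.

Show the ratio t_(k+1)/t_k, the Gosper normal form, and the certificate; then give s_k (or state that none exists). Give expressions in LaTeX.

s_k = \frac{k \left(- k^{2} - 6 k - 11\right)}{3 \left(k + 1\right) \left(k + 2\right) \left(k + 3\right)}

Ratio r(k) = (k + 1)/(k + 5).
A = k + 1, B = k + 5, C = 1.
Set up (k + 1)·f(k+1) − (k + 4)·f(k) − (1) = 0.
Degrees (1,1,0) ⇒ d ≤ 3.
Solve for f: f(k) = k*(k**2 + 6*k + 11)/18 (degree 3 ≤ 3).
Then R = B(k−1)f/C = k*(k + 4)*(k**2 + 6*k + 11)/18, so s_k = R(k)·t_k = k*(-k**2 - 6*k - 11)/(3*(k + 1)*(k + 2)*(k + 3)).
Verify: -6/(k**4 + 10*k**3 + 35*k**2 + 50*k + 24) matches t_k.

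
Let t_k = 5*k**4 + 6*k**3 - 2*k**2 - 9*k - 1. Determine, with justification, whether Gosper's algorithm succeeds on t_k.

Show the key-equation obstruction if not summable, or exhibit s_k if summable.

t_(k+1)/t_k = (5*k**4 + 26*k**3 + 46*k**2 + 25*k - 1)/(5*k**4 + 6*k**3 - 2*k**2 - 9*k - 1).
Normal form (A,B,C) = (1, 1, k**4 + 6*k**3/5 - 2*k**2/5 - 9*k/5 - 1/5).
Solve (1)·f(k+1) − (1)·f(k) = k**4 + 6*k**3/5 - 2*k**2/5 - 9*k/5 - 1/5.
From deg A=0, deg B=0, deg C=4: d=5.
A polynomial solution: f(k) = k*(k**4 - k**3 - 2*k**2 - 2*k + 3)/5.
Get s_k = R·t_k = k*(k**4 - k**3 - 2*k**2 - 2*k + 3) with R(k) = B(k−1)f(k)/C(k) = k*(k**4 - k**3 - 2*k**2 - 2*k + 3)/(5*k**4 + 6*k**3 - 2*k**2 - 9*k - 1).
s_(k+1) − s_k = 5*k**4 + 6*k**3 - 2*k**2 - 9*k - 1 = t_k.

Yes. s_k = k*(k**4 - k**3 - 2*k**2 - 2*k + 3).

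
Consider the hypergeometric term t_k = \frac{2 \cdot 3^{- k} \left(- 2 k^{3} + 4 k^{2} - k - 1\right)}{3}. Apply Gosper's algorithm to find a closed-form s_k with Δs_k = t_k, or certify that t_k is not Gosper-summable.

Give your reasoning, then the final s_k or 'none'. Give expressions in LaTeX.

r(k) = k*(2*k**2 + 2*k - 1)/(3*(2*k**3 - 4*k**2 + k + 1)) after simplifying.
So A=1/3 and B=1, with C=k**3 - 2*k**2 + k/2 + 1/2.
Set up (1/3)·f(k+1) − (1)·f(k) − (k**3 - 2*k**2 + k/2 + 1/2) = 0.
From deg A=0, deg B=0, deg C=3: d=3.
A polynomial solution: f(k) = -3*(2*k**3 - k**2 + 3*k + 3)/4.
So s_k = (B(k−1)f/C)·t_k = (-3*(2*k**3 - k**2 + 3*k + 3)/(2*(k - 1)*(2*k**2 - 2*k - 1)))·t_k = (2*k**3 - k**2 + 3*k + 3)/3**k.
s_(k+1) − s_k = 2*(-2*k**3 + 4*k**2 - k - 1)/(3*3**k) = t_k.

s_k = 3^{- k} \left(2 k^{3} - k^{2} + 3 k + 3\right)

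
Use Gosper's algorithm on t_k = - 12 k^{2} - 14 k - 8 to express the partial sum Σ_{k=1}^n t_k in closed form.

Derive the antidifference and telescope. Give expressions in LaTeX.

S(n) = n \left(- 4 n^{2} - 13 n - 17\right)

The ratio is (6*k**2 + 19*k + 17)/(6*k**2 + 7*k + 4).
Factor: A=1; B=1; C=k**2 + 7*k/6 + 2/3.
Set up (1)·f(k+1) − (1)·f(k) − (k**2 + 7*k/6 + 2/3) = 0.
d = 3 from the (0,0,2) case.
Solving with deg f ≤ 3: f(k) = k*(4*k**2 + k + 3)/12.
Get s_k = R·t_k = k*(-4*k**2 - k - 3) with R(k) = B(k−1)f(k)/C(k) = k*(4*k**2 + k + 3)/(2*(6*k**2 + 7*k + 4)).
Δs = -12*k**2 - 14*k - 8, as required.
s_(n+1) = -4*n**3 - 13*n**2 - 17*n - 8 and s_(1) = -8, so S(n) = n*(-4*n**2 - 13*n - 17).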